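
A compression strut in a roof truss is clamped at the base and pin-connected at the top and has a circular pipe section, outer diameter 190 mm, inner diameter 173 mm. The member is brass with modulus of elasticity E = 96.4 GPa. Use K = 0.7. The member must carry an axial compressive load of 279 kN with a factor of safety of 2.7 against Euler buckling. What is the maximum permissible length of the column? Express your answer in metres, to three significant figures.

d_o = 190 mm, d_i = 173 mm
I = π(d_o⁴ − d_i⁴)/64 = π(190⁴ − 173.0⁴)/64 = 2.000×10^7 mm⁴
I = 2.000×10^-5 m⁴
Required critical load P_cr = n·P = 2.7 × 279 = 753.3 kN = 7.533×10^5 N
From P_cr = π²EI/(K·L)²:  L = (1/K)·√(π²EI/P_cr) = (1/0.7)·√(π²×9.64×10^10×2.000×10^-5/7.533×10^5)
L = 7.18 m

L_max ≈ 7.18 m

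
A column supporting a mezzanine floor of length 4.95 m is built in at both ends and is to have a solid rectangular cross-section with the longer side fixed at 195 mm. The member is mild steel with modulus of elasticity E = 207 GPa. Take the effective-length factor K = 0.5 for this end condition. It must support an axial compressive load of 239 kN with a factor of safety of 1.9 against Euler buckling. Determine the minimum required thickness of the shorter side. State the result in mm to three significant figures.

b ≈ 43.8 mm

Required P_cr = n·P = 1.9 × 239 = 454.1 kN
L_e = K·L = 0.5 × 4.95 = 2.475 m
Required I = P_cr·L_e²/(π²E) = 4.541×10^5 × 2.475² / (π² × 2.07×10^11) = 1.362×10^-6 m⁴
I_req = 1.362×10^6 mm⁴
Rectangle, weak axis: I_min = h·b³/12 with h = 195 mm fixed  ⇒  b = (12I/h)^(1/3) = 43.8 mm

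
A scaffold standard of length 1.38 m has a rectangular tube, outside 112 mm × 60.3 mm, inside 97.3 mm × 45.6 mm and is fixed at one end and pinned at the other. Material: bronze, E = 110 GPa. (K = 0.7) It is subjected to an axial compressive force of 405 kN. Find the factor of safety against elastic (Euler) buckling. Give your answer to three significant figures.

Weak-axis I_min = (h_o·b_o³ − h_i·b_i³)/12 with b_o = 60.3, b_i = 45.60 mm (shorter outer/inner sides).
I_min = (112×60.3³ − 97.30×45.60³)/12 = 1.278×10^6 mm⁴
I = 1.278×10^6 mm⁴ = 1.278×10^-6 m⁴
Effective length L_e = K·L = 0.7 × 1.38 = 0.9660 m
P_cr = π²EI / L_e² = π² × 110×10⁹ × 1.278×10^-6 / 0.9660² = 1.486×10^6 N
Factor of safety n = P_cr / P = 1486.4 / 405 = 3.67

n ≈ 3.67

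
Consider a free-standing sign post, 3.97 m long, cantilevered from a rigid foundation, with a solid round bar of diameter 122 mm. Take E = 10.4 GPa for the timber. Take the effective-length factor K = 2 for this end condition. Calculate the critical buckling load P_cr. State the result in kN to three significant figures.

P_cr ≈ 17.7 kN

I = πd⁴/64 = π×122⁴/64 = 1.087×10^7 mm⁴
I = 1.087×10^7 mm⁴ = 1.087×10^-5 m⁴
Effective length L_e = K·L = 2 × 3.97 = 7.940 m
P_cr = π²EI / L_e² = π² × 10.4×10⁹ × 1.087×10^-5 / 7.940² = 1.771×10^4 N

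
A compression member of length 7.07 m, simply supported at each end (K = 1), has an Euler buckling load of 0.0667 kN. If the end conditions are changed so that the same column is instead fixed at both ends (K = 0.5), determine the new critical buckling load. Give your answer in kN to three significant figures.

P_cr ∝ 1/K², so P_cr,new = P_cr,old × (K_old/K_new)² = 0.0667 × (1/0.5)²
= 0.0667 × 4.000 = 0.267 kN

P_cr ≈ 0.267 kN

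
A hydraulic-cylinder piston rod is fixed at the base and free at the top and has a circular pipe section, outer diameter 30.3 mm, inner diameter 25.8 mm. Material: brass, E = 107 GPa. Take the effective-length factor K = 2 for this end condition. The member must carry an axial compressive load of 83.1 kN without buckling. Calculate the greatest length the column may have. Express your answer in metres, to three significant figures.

L_max ≈ 0.250 m

d_o = 30.3 mm, d_i = 25.8 mm
I = π(d_o⁴ − d_i⁴)/64 = π(30.3⁴ − 25.80⁴)/64 = 1.963×10^4 mm⁴
I = 1.963×10^-8 m⁴
At the buckling limit P_cr = P = 8.310×10^4 N
From P_cr = π²EI/(K·L)²:  L = (1/K)·√(π²EI/P_cr) = (1/2)·√(π²×1.07×10^11×1.963×10^-8/8.310×10^4)
L = 0.250 m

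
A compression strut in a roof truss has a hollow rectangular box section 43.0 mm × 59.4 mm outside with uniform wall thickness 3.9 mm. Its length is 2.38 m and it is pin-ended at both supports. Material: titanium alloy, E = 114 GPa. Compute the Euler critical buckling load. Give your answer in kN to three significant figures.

Inner dimensions: h_i = 59.4 − 2×3.9 = 51.60 mm, b_i = 43.0 − 2×3.9 = 35.20 mm
Weak-axis I_min = (h_o·b_o³ − h_i·b_i³)/12 with b_o = 43.0, b_i = 35.20 mm (shorter outer/inner sides).
I_min = (59.4×43.0³ − 51.60×35.20³)/12 = 2.060×10^5 mm⁴
I = 2.060×10^5 mm⁴ = 2.060×10^-7 m⁴
Effective length L_e = K·L = 1 × 2.38 = 2.380 m
P_cr = π²EI / L_e² = π² × 114×10⁹ × 2.060×10^-7 / 2.380² = 4.092×10^4 N

P_cr ≈ 40.9 kN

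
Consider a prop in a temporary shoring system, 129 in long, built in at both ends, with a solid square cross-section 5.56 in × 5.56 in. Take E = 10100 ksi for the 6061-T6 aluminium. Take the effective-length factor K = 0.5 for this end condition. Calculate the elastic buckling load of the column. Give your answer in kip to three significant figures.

I = a⁴/12 = 5.56⁴/12 = 79.64 in⁴
Effective length L_e = K·L = 0.5 × 129 = 64.50 in
P_cr = π²EI / L_e² = π² × 10100×10³ × 79.64 / 64.50² = 1.908×10^6 lb

P_cr ≈ 1910 kip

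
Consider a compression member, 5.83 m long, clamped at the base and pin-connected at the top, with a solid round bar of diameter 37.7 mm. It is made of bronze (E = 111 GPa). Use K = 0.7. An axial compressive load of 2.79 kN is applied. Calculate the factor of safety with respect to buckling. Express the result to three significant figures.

I = πd⁴/64 = π×37.7⁴/64 = 9.916×10^4 mm⁴
I = 9.916×10^4 mm⁴ = 9.916×10^-8 m⁴
Effective length L_e = K·L = 0.7 × 5.83 = 4.081 m
P_cr = π²EI / L_e² = π² × 111×10⁹ × 9.916×10^-8 / 4.081² = 6.523×10^3 N
Factor of safety n = P_cr / P = 6.5227 / 2.79 = 2.34

n ≈ 2.34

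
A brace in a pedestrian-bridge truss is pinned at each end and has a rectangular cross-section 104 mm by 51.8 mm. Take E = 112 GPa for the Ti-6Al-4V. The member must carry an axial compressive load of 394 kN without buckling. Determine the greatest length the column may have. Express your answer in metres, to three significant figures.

L_max ≈ 1.84 m

Buckling occurs about the weak axis: I_min = h·b³/12 with b = 51.8 mm (the shorter side).
I_min = 104×51.8³/12 = 1.205×10^6 mm⁴
I = 1.205×10^-6 m⁴
At the buckling limit P_cr = P = 3.940×10^5 N
From P_cr = π²EI/(K·L)²:  L = (1/K)·√(π²EI/P_cr) = (1/1)·√(π²×1.12×10^11×1.205×10^-6/3.940×10^5)
L = 1.84 m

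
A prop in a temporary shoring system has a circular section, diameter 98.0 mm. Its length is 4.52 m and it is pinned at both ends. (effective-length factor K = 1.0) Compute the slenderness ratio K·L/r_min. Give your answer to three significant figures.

For a solid circle r = d/4 = 98.0/4 = 24.50 mm
L_e = K·L = 1 × 4.52 m = 4.520 m = 4520.0 mm
λ = L_e / r_min = 4520.0 / 24.50 = 184

λ ≈ 184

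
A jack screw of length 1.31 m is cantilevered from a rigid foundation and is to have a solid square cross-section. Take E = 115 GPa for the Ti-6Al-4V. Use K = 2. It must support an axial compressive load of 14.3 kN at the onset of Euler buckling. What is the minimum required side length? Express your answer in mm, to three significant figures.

a ≈ 31.9 mm

L_e = K·L = 2 × 1.31 = 2.620 m
Required I = P_cr·L_e²/(π²E) = 1.430×10^4 × 2.620² / (π² × 1.15×10^11) = 8.649×10^-8 m⁴
I_req = 8.649×10^4 mm⁴
Solid square: I = a⁴/12  ⇒  a = (12I)^(1/4) = (12×8.649×10^4)^(1/4) = 31.9 mm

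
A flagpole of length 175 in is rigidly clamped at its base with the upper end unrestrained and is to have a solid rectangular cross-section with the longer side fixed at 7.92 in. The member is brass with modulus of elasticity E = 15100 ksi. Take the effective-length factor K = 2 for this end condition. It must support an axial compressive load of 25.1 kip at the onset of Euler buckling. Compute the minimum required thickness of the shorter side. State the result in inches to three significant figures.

b ≈ 3.15 in

L_e = K·L = 2 × 175 = 350.0 in
Required I = P_cr·L_e²/(π²E) = 2.510×10^4 × 350.0² / (π² × 1.51×10^7) = 20.63 in⁴
Rectangle, weak axis: I_min = h·b³/12 with h = 7.92 in fixed  ⇒  b = (12I/h)^(1/3) = 3.15 in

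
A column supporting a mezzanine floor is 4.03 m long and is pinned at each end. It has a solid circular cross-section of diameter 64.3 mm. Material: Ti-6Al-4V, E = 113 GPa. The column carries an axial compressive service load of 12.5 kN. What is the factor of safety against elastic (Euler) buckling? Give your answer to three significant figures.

I = πd⁴/64 = π×64.3⁴/64 = 8.391×10^5 mm⁴
I = 8.391×10^5 mm⁴ = 8.391×10^-7 m⁴
Effective length L_e = K·L = 1 × 4.03 = 4.030 m
P_cr = π²EI / L_e² = π² × 113×10⁹ × 8.391×10^-7 / 4.030² = 5.762×10^4 N
Factor of safety n = P_cr / P = 57.621 / 12.5 = 4.61

n ≈ 4.61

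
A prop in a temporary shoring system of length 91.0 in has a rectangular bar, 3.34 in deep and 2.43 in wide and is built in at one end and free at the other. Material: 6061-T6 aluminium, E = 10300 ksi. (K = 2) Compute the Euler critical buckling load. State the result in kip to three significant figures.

P_cr ≈ 12.3 kip

Buckling occurs about the weak axis: I_min = h·b³/12 with b = 2.43 in (the shorter side).
I_min = 3.34×2.43³/12 = 3.994 in⁴
Effective length L_e = K·L = 2 × 91.0 = 182.0 in
P_cr = π²EI / L_e² = π² × 10300×10³ × 3.994 / 182.0² = 1.226×10^4 lb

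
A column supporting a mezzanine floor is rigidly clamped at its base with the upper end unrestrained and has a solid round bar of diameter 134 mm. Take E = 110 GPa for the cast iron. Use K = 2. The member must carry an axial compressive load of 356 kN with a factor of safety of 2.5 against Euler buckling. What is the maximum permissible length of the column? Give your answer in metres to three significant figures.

I = πd⁴/64 = π×134⁴/64 = 1.583×10^7 mm⁴
I = 1.583×10^-5 m⁴
Required critical load P_cr = n·P = 2.5 × 356 = 890.0 kN = 8.900×10^5 N
From P_cr = π²EI/(K·L)²:  L = (1/K)·√(π²EI/P_cr) = (1/2)·√(π²×1.10×10^11×1.583×10^-5/8.900×10^5)
L = 2.20 m

L_max ≈ 2.20 m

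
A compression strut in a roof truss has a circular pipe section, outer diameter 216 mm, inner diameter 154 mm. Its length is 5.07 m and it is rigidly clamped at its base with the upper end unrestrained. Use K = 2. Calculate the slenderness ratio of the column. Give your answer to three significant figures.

λ ≈ 153

d_o = 216 mm, d_i = 154 mm
I = π(d_o⁴ − d_i⁴)/64 = π(216⁴ − 154.0⁴)/64 = 7.924×10^7 mm⁴
A = 1.802×10^4 mm²;  r_min = √(I/A) = √(7.924×10^7/1.802×10^4) = 66.32 mm
L_e = K·L = 2 × 5.07 m = 10.14 m = 10140 mm
λ = L_e / r_min = 10140 / 66.32 = 153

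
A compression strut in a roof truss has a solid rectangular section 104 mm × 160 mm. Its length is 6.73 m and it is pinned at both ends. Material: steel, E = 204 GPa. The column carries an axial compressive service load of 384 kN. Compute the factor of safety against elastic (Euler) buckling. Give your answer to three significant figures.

Buckling occurs about the weak axis: I_min = h·b³/12 with b = 104 mm (the shorter side).
I_min = 160×104³/12 = 1.500×10^7 mm⁴
I = 1.500×10^7 mm⁴ = 1.500×10^-5 m⁴
Effective length L_e = K·L = 1 × 6.73 = 6.730 m
P_cr = π²EI / L_e² = π² × 204×10⁹ × 1.500×10^-5 / 6.730² = 6.667×10^5 N
Factor of safety n = P_cr / P = 666.71 / 384 = 1.74

n ≈ 1.74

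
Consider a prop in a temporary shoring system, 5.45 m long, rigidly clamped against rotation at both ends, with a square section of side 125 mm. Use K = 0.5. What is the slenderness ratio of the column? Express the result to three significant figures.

I = a⁴/12 = 125⁴/12 = 2.035×10^7 mm⁴
A = 1.562×10^4 mm²;  r_min = √(I/A) = √(2.035×10^7/1.562×10^4) = 36.08 mm
L_e = K·L = 0.5 × 5.45 m = 2.725 m = 2725.0 mm
λ = L_e / r_min = 2725.0 / 36.08 = 75.5

λ ≈ 75.5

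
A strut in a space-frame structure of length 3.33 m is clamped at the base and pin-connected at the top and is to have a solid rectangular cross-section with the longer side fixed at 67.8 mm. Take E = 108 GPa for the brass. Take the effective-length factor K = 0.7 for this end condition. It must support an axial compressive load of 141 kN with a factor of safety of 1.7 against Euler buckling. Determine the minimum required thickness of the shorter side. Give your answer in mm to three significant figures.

Required P_cr = n·P = 1.7 × 141 = 239.7 kN
L_e = K·L = 0.7 × 3.33 = 2.331 m
Required I = P_cr·L_e²/(π²E) = 2.397×10^5 × 2.331² / (π² × 1.08×10^11) = 1.222×10^-6 m⁴
I_req = 1.222×10^6 mm⁴
Rectangle, weak axis: I_min = h·b³/12 with h = 67.8 mm fixed  ⇒  b = (12I/h)^(1/3) = 60.0 mm

b ≈ 60.0 mm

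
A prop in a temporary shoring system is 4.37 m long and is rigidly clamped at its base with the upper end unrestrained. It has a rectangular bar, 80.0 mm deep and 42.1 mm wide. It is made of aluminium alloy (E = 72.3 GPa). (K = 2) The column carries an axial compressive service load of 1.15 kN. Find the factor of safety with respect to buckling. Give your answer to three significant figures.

Buckling occurs about the weak axis: I_min = h·b³/12 with b = 42.1 mm (the shorter side).
I_min = 80.0×42.1³/12 = 4.975×10^5 mm⁴
I = 4.975×10^5 mm⁴ = 4.975×10^-7 m⁴
Effective length L_e = K·L = 2 × 4.37 = 8.740 m
P_cr = π²EI / L_e² = π² × 72.3×10⁹ × 4.975×10^-7 / 8.740² = 4.647×10^3 N
Factor of safety n = P_cr / P = 4.6470 / 1.15 = 4.04

n ≈ 4.04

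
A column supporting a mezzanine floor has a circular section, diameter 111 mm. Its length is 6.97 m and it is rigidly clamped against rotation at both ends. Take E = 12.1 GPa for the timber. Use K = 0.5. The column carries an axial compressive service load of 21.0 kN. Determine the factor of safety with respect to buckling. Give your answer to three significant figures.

I = πd⁴/64 = π×111⁴/64 = 7.452×10^6 mm⁴
I = 7.452×10^6 mm⁴ = 7.452×10^-6 m⁴
Effective length L_e = K·L = 0.5 × 6.97 = 3.485 m
P_cr = π²EI / L_e² = π² × 12.1×10⁹ × 7.452×10^-6 / 3.485² = 7.327×10^4 N
Factor of safety n = P_cr / P = 73.273 / 21.0 = 3.49

n ≈ 3.49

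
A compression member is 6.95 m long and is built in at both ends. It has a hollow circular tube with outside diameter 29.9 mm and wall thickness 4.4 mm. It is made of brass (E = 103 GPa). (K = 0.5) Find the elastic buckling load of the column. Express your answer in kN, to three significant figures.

P_cr ≈ 2.48 kN

Inner diameter d_i = 29.9 − 2×4.4 = 21.10 mm
I = π(d_o⁴ − d_i⁴)/64 = π(29.9⁴ − 21.10⁴)/64 = 2.950×10^4 mm⁴
I = 2.950×10^4 mm⁴ = 2.950×10^-8 m⁴
Effective length L_e = K·L = 0.5 × 6.95 = 3.475 m
P_cr = π²EI / L_e² = π² × 103×10⁹ × 2.950×10^-8 / 3.475² = 2.484×10^3 N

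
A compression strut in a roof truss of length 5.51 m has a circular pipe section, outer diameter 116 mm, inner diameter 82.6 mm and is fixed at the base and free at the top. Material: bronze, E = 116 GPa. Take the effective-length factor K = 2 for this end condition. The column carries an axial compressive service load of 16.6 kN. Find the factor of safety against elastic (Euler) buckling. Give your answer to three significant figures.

n ≈ 3.75

d_o = 116 mm, d_i = 82.6 mm
I = π(d_o⁴ − d_i⁴)/64 = π(116⁴ − 82.60⁴)/64 = 6.603×10^6 mm⁴
I = 6.603×10^6 mm⁴ = 6.603×10^-6 m⁴
Effective length L_e = K·L = 2 × 5.51 = 11.02 m
P_cr = π²EI / L_e² = π² × 116×10⁹ × 6.603×10^-6 / 11.02² = 6.225×10^4 N
Factor of safety n = P_cr / P = 62.249 / 16.6 = 3.75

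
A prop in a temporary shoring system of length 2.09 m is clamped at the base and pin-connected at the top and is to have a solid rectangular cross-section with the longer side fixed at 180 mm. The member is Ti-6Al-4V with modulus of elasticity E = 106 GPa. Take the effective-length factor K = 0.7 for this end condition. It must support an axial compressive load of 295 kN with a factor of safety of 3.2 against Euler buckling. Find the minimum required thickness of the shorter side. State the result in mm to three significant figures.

Required P_cr = n·P = 3.2 × 295 = 944.0 kN
L_e = K·L = 0.7 × 2.09 = 1.463 m
Required I = P_cr·L_e²/(π²E) = 9.440×10^5 × 1.463² / (π² × 1.06×10^11) = 1.931×10^-6 m⁴
I_req = 1.931×10^6 mm⁴
Rectangle, weak axis: I_min = h·b³/12 with h = 180 mm fixed  ⇒  b = (12I/h)^(1/3) = 50.5 mm

b ≈ 50.5 mm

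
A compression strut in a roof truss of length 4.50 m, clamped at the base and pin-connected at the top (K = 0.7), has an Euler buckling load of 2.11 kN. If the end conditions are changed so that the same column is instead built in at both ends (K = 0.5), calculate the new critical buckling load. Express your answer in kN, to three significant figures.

P_cr ≈ 4.14 kN

P_cr ∝ 1/K², so P_cr,new = P_cr,old × (K_old/K_new)² = 2.11 × (0.7/0.5)²
= 2.11 × 1.960 = 4.14 kN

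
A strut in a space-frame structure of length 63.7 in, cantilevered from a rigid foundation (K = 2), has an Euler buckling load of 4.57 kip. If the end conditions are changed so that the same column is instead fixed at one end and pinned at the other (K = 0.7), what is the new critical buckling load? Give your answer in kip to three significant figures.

P_cr ≈ 37.3 kip

P_cr ∝ 1/K², so P_cr,new = P_cr,old × (K_old/K_new)² = 4.57 × (2/0.7)²
= 4.57 × 8.163 = 37.3 kip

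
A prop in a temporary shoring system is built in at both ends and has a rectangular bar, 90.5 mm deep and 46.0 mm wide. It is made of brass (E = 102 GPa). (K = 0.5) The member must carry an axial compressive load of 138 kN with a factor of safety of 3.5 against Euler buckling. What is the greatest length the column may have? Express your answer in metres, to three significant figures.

L_max ≈ 2.47 m

Buckling occurs about the weak axis: I_min = h·b³/12 with b = 46.0 mm (the shorter side).
I_min = 90.5×46.0³/12 = 7.341×10^5 mm⁴
I = 7.341×10^-7 m⁴
Required critical load P_cr = n·P = 3.5 × 138 = 483.0 kN = 4.830×10^5 N
From P_cr = π²EI/(K·L)²:  L = (1/K)·√(π²EI/P_cr) = (1/0.5)·√(π²×1.02×10^11×7.341×10^-7/4.830×10^5)
L = 2.47 m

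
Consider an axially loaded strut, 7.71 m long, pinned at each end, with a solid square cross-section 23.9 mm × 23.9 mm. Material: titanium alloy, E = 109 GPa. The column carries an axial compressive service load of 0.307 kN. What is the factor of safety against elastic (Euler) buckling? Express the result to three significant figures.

I = a⁴/12 = 23.9⁴/12 = 2.719×10^4 mm⁴
I = 2.719×10^4 mm⁴ = 2.719×10^-8 m⁴
Effective length L_e = K·L = 1 × 7.71 = 7.710 m
P_cr = π²EI / L_e² = π² × 109×10⁹ × 2.719×10^-8 / 7.710² = 492.1 N
Factor of safety n = P_cr / P = 0.49207 / 0.307 = 1.60

n ≈ 1.60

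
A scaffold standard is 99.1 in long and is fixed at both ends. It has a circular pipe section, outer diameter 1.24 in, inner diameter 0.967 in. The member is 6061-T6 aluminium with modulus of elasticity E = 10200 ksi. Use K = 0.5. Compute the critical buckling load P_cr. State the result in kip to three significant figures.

d_o = 1.24 in, d_i = 0.967 in
I = π(d_o⁴ − d_i⁴)/64 = π(1.24⁴ − 0.9670⁴)/64 = 7.313×10^-2 in⁴
Effective length L_e = K·L = 0.5 × 99.1 = 49.55 in
P_cr = π²EI / L_e² = π² × 10200×10³ × 7.313×10^-2 / 49.55² = 2.999×10^3 lb

P_cr ≈ 3.00 kip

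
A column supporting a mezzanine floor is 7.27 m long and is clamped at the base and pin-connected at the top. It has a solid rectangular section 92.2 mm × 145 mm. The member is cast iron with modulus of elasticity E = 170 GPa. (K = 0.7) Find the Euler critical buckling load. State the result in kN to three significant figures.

Buckling occurs about the weak axis: I_min = h·b³/12 with b = 92.2 mm (the shorter side).
I_min = 145×92.2³/12 = 9.471×10^6 mm⁴
I = 9.471×10^6 mm⁴ = 9.471×10^-6 m⁴
Effective length L_e = K·L = 0.7 × 7.27 = 5.089 m
P_cr = π²EI / L_e² = π² × 170×10⁹ × 9.471×10^-6 / 5.089² = 6.136×10^5 N

P_cr ≈ 614 kN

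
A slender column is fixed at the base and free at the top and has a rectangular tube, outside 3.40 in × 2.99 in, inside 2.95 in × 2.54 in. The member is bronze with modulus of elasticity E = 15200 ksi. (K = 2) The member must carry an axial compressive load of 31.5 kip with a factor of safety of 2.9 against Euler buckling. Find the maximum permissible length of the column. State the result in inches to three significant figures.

Weak-axis I_min = (h_o·b_o³ − h_i·b_i³)/12 with b_o = 2.99, b_i = 2.540 in (shorter outer/inner sides).
I_min = (3.40×2.99³ − 2.950×2.540³)/12 = 3.545 in⁴
Required critical load P_cr = n·P = 2.9 × 31.5 = 91.35 kip = 9.135×10^4 lb
From P_cr = π²EI/(K·L)²:  L = (1/K)·√(π²EI/P_cr) = (1/2)·√(π²×1.52×10^7×3.545/9.135×10^4)
L = 38.2 in

L_max ≈ 38.2 in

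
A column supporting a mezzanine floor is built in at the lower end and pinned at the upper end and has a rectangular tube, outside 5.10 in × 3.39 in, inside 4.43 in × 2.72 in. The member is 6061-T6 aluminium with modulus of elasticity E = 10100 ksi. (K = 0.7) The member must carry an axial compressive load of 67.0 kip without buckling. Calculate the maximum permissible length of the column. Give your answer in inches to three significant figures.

Weak-axis I_min = (h_o·b_o³ − h_i·b_i³)/12 with b_o = 3.39, b_i = 2.720 in (shorter outer/inner sides).
I_min = (5.10×3.39³ − 4.430×2.720³)/12 = 9.128 in⁴
At the buckling limit P_cr = P = 6.700×10^4 lb
From P_cr = π²EI/(K·L)²:  L = (1/K)·√(π²EI/P_cr) = (1/0.7)·√(π²×1.01×10^7×9.128/6.700×10^4)
L = 166 in

L_max ≈ 166 in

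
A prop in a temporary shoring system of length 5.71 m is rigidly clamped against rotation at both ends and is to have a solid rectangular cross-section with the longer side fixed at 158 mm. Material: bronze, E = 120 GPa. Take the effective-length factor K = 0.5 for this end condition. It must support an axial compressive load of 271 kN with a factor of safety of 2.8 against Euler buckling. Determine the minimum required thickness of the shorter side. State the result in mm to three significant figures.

b ≈ 73.5 mm

Required P_cr = n·P = 2.8 × 271 = 758.8 kN
L_e = K·L = 0.5 × 5.71 = 2.855 m
Required I = P_cr·L_e²/(π²E) = 7.588×10^5 × 2.855² / (π² × 1.20×10^11) = 5.222×10^-6 m⁴
I_req = 5.222×10^6 mm⁴
Rectangle, weak axis: I_min = h·b³/12 with h = 158 mm fixed  ⇒  b = (12I/h)^(1/3) = 73.5 mm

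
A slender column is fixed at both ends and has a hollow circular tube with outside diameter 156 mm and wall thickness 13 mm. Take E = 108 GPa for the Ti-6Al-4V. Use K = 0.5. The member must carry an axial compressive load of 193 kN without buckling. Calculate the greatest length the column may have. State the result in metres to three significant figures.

L_max ≈ 18.2 m

Inner diameter d_i = 156 − 2×13 = 130.0 mm
I = π(d_o⁴ − d_i⁴)/64 = π(156⁴ − 130.0⁴)/64 = 1.505×10^7 mm⁴
I = 1.505×10^-5 m⁴
At the buckling limit P_cr = P = 1.930×10^5 N
From P_cr = π²EI/(K·L)²:  L = (1/K)·√(π²EI/P_cr) = (1/0.5)·√(π²×1.08×10^11×1.505×10^-5/1.930×10^5)
L = 18.2 m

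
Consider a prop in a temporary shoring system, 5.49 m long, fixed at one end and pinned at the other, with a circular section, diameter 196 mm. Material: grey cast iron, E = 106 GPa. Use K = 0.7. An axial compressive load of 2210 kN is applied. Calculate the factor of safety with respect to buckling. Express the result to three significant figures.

n ≈ 2.32

I = πd⁴/64 = π×196⁴/64 = 7.244×10^7 mm⁴
I = 7.244×10^7 mm⁴ = 7.244×10^-5 m⁴
Effective length L_e = K·L = 0.7 × 5.49 = 3.843 m
P_cr = π²EI / L_e² = π² × 106×10⁹ × 7.244×10^-5 / 3.843² = 5.132×10^6 N
Factor of safety n = P_cr / P = 5131.7 / 2210 = 2.32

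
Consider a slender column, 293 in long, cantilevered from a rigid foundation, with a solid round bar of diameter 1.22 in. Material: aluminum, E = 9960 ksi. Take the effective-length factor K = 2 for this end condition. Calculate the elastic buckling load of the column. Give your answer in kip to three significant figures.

I = πd⁴/64 = π×1.22⁴/64 = 0.1087 in⁴
Effective length L_e = K·L = 2 × 293 = 586.0 in
P_cr = π²EI / L_e² = π² × 9960×10³ × 0.1087 / 586.0² = 31.13 lb

P_cr ≈ 0.0311 kip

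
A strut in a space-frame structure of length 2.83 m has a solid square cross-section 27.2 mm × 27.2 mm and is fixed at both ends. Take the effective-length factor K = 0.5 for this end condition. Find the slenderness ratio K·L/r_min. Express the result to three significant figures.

λ ≈ 180

For a square r = a/√12 = 27.2/√12 = 7.852 mm
L_e = K·L = 0.5 × 2.83 m = 1.415 m = 1415.0 mm
λ = L_e / r_min = 1415.0 / 7.852 = 180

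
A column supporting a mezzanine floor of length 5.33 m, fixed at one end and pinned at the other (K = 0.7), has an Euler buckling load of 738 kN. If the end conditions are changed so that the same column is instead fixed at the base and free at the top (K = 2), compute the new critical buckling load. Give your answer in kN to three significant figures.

P_cr ∝ 1/K², so P_cr,new = P_cr,old × (K_old/K_new)² = 738 × (0.7/2)²
= 738 × 0.1225 = 90.4 kN

P_cr ≈ 90.4 kN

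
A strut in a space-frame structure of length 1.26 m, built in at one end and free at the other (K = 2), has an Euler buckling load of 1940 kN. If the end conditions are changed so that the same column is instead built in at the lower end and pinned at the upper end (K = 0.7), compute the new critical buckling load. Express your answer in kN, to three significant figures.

P_cr ∝ 1/K², so P_cr,new = P_cr,old × (K_old/K_new)² = 1940 × (2/0.7)²
= 1940 × 8.163 = 15800 kN

P_cr ≈ 15800 kN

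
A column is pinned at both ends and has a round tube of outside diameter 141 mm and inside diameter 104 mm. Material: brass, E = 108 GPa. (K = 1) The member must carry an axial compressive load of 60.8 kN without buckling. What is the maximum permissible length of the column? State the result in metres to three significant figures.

d_o = 141 mm, d_i = 104 mm
I = π(d_o⁴ − d_i⁴)/64 = π(141⁴ − 104.0⁴)/64 = 1.366×10^7 mm⁴
I = 1.366×10^-5 m⁴
At the buckling limit P_cr = P = 6.080×10^4 N
From P_cr = π²EI/(K·L)²:  L = (1/K)·√(π²EI/P_cr) = (1/1)·√(π²×1.08×10^11×1.366×10^-5/6.080×10^4)
L = 15.5 m

L_max ≈ 15.5 m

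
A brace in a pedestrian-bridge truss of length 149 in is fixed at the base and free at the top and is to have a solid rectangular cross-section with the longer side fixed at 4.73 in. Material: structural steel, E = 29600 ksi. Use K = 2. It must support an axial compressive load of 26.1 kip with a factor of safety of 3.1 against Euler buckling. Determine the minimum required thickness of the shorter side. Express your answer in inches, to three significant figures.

Required P_cr = n·P = 3.1 × 26.1 = 80.91 kip
L_e = K·L = 2 × 149 = 298.0 in
Required I = P_cr·L_e²/(π²E) = 8.091×10^4 × 298.0² / (π² × 2.96×10^7) = 24.59 in⁴
Rectangle, weak axis: I_min = h·b³/12 with h = 4.73 in fixed  ⇒  b = (12I/h)^(1/3) = 3.97 in

b ≈ 3.97 in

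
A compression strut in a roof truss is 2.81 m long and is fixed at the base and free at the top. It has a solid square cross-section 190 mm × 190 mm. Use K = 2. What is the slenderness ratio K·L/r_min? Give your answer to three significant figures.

I = a⁴/12 = 190⁴/12 = 1.086×10^8 mm⁴
A = 3.610×10^4 mm²;  r_min = √(I/A) = √(1.086×10^8/3.610×10^4) = 54.85 mm
L_e = K·L = 2 × 2.81 m = 5.620 m = 5620.0 mm
λ = L_e / r_min = 5620.0 / 54.85 = 102

λ ≈ 102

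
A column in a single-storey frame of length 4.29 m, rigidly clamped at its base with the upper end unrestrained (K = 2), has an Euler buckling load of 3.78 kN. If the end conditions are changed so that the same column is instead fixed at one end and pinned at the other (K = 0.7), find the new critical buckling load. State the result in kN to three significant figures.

P_cr ∝ 1/K², so P_cr,new = P_cr,old × (K_old/K_new)² = 3.78 × (2/0.7)²
= 3.78 × 8.163 = 30.9 kN

P_cr ≈ 30.9 kN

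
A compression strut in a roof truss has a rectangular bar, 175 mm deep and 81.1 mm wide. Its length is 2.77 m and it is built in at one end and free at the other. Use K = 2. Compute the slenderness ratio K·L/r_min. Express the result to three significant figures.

λ ≈ 237

For a rectangle r_min = b/√12 = 81.1/√12 = 23.41 mm
L_e = K·L = 2 × 2.77 m = 5.540 m = 5540.0 mm
λ = L_e / r_min = 5540.0 / 23.41 = 237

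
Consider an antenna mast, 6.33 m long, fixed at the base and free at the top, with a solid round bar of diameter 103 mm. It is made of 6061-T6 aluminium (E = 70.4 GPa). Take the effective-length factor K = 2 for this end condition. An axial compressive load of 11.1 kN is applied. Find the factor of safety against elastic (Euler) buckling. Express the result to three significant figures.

I = πd⁴/64 = π×103⁴/64 = 5.525×10^6 mm⁴
I = 5.525×10^6 mm⁴ = 5.525×10^-6 m⁴
Effective length L_e = K·L = 2 × 6.33 = 12.66 m
P_cr = π²EI / L_e² = π² × 70.4×10⁹ × 5.525×10^-6 / 12.66² = 2.395×10^4 N
Factor of safety n = P_cr / P = 23.951 / 11.1 = 2.16

n ≈ 2.16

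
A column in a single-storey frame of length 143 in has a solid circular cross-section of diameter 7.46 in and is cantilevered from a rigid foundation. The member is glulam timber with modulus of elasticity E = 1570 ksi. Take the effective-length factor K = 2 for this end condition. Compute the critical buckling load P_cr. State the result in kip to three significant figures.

P_cr ≈ 28.8 kip

I = πd⁴/64 = π×7.46⁴/64 = 152.0 in⁴
Effective length L_e = K·L = 2 × 143 = 286.0 in
P_cr = π²EI / L_e² = π² × 1570×10³ × 152.0 / 286.0² = 2.880×10^4 lb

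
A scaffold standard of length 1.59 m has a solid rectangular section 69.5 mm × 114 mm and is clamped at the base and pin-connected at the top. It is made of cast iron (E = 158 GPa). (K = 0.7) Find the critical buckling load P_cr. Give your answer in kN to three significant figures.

Buckling occurs about the weak axis: I_min = h·b³/12 with b = 69.5 mm (the shorter side).
I_min = 114×69.5³/12 = 3.189×10^6 mm⁴
I = 3.189×10^6 mm⁴ = 3.189×10^-6 m⁴
Effective length L_e = K·L = 0.7 × 1.59 = 1.113 m
P_cr = π²EI / L_e² = π² × 158×10⁹ × 3.189×10^-6 / 1.113² = 4.015×10^6 N

P_cr ≈ 4010 kN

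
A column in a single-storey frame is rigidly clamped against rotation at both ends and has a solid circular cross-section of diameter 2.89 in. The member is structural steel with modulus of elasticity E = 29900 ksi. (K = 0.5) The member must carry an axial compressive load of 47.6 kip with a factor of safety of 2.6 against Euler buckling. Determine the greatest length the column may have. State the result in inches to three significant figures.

I = πd⁴/64 = π×2.89⁴/64 = 3.424 in⁴
Required critical load P_cr = n·P = 2.6 × 47.6 = 123.8 kip = 1.238×10^5 lb
From P_cr = π²EI/(K·L)²:  L = (1/K)·√(π²EI/P_cr) = (1/0.5)·√(π²×2.99×10^7×3.424/1.238×10^5)
L = 181 in

L_max ≈ 181 in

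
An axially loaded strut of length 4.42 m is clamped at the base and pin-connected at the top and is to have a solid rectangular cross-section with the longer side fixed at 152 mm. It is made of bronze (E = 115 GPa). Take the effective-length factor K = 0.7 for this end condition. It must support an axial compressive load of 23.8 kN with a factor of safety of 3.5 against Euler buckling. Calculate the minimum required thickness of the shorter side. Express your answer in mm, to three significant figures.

Required P_cr = n·P = 3.5 × 23.8 = 83.30 kN
L_e = K·L = 0.7 × 4.42 = 3.094 m
Required I = P_cr·L_e²/(π²E) = 8.330×10^4 × 3.094² / (π² × 1.15×10^11) = 7.026×10^-7 m⁴
I_req = 7.026×10^5 mm⁴
Rectangle, weak axis: I_min = h·b³/12 with h = 152 mm fixed  ⇒  b = (12I/h)^(1/3) = 38.1 mm

b ≈ 38.1 mm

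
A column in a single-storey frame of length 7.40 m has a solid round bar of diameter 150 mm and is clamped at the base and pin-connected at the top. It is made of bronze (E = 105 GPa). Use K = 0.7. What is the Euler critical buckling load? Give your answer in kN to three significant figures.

I = πd⁴/64 = π×150⁴/64 = 2.485×10^7 mm⁴
I = 2.485×10^7 mm⁴ = 2.485×10^-5 m⁴
Effective length L_e = K·L = 0.7 × 7.40 = 5.180 m
P_cr = π²EI / L_e² = π² × 105×10⁹ × 2.485×10^-5 / 5.180² = 9.598×10^5 N

P_cr ≈ 960 kN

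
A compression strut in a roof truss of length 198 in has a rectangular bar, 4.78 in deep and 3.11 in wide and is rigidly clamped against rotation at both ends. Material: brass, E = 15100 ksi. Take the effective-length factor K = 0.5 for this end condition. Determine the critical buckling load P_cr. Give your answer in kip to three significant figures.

P_cr ≈ 182 kip

Buckling occurs about the weak axis: I_min = h·b³/12 with b = 3.11 in (the shorter side).
I_min = 4.78×3.11³/12 = 11.98 in⁴
Effective length L_e = K·L = 0.5 × 198 = 99.00 in
P_cr = π²EI / L_e² = π² × 15100×10³ × 11.98 / 99.00² = 1.822×10^5 lb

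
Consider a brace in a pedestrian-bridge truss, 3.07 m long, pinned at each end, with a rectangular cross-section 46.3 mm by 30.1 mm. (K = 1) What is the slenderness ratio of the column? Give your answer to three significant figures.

Buckling occurs about the weak axis: I_min = h·b³/12 with b = 30.1 mm (the shorter side).
I_min = 46.3×30.1³/12 = 1.052×10^5 mm⁴
A = 1.394×10^3 mm²;  r_min = √(I/A) = √(1.052×10^5/1.394×10^3) = 8.689 mm
L_e = K·L = 1 × 3.07 m = 3.070 m = 3070.0 mm
λ = L_e / r_min = 3070.0 / 8.689 = 353

λ ≈ 353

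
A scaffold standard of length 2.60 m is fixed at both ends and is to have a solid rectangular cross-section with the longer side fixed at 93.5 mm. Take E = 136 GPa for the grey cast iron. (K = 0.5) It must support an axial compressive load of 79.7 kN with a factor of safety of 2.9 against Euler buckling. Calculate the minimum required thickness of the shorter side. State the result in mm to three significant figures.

b ≈ 33.4 mm

Required P_cr = n·P = 2.9 × 79.7 = 231.1 kN
L_e = K·L = 0.5 × 2.60 = 1.300 m
Required I = P_cr·L_e²/(π²E) = 2.311×10^5 × 1.300² / (π² × 1.36×10^11) = 2.910×10^-7 m⁴
I_req = 2.910×10^5 mm⁴
Rectangle, weak axis: I_min = h·b³/12 with h = 93.5 mm fixed  ⇒  b = (12I/h)^(1/3) = 33.4 mm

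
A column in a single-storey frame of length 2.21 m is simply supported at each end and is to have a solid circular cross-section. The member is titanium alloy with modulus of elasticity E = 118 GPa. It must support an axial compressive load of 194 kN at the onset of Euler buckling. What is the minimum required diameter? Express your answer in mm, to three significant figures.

d ≈ 63.8 mm

L_e = K·L = 1 × 2.21 = 2.210 m
Required I = P_cr·L_e²/(π²E) = 1.940×10^5 × 2.210² / (π² × 1.18×10^11) = 8.136×10^-7 m⁴
I_req = 8.136×10^5 mm⁴
Solid circle: I = πd⁴/64  ⇒  d = (64I/π)^(1/4) = (64×8.136×10^5/π)^(1/4) = 63.8 mm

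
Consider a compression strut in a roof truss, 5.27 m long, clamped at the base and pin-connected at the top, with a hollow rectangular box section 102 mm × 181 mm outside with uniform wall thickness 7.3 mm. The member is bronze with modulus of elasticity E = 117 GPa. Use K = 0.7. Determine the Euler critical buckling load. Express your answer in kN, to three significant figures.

P_cr ≈ 573 kN

Inner dimensions: h_i = 181 − 2×7.3 = 166.4 mm, b_i = 102 − 2×7.3 = 87.40 mm
Weak-axis I_min = (h_o·b_o³ − h_i·b_i³)/12 with b_o = 102, b_i = 87.40 mm (shorter outer/inner sides).
I_min = (181×102³ − 166.4×87.40³)/12 = 6.749×10^6 mm⁴
I = 6.749×10^6 mm⁴ = 6.749×10^-6 m⁴
Effective length L_e = K·L = 0.7 × 5.27 = 3.689 m
P_cr = π²EI / L_e² = π² × 117×10⁹ × 6.749×10^-6 / 3.689² = 5.727×10^5 N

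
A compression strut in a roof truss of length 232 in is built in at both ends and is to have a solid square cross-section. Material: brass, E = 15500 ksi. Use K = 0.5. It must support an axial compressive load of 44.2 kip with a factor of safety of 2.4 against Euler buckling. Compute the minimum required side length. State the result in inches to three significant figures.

Required P_cr = n·P = 2.4 × 44.2 = 106.1 kip
L_e = K·L = 0.5 × 232 = 116.0 in
Required I = P_cr·L_e²/(π²E) = 1.061×10^5 × 116.0² / (π² × 1.55×10^7) = 9.331 in⁴
Solid square: I = a⁴/12  ⇒  a = (12I)^(1/4) = (12×9.331)^(1/4) = 3.25 in

a ≈ 3.25 in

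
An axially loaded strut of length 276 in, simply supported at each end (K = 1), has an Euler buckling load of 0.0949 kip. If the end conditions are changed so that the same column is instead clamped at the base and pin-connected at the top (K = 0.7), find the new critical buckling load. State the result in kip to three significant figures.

P_cr ∝ 1/K², so P_cr,new = P_cr,old × (K_old/K_new)² = 0.0949 × (1/0.7)²
= 0.0949 × 2.041 = 0.194 kip

P_cr ≈ 0.194 kip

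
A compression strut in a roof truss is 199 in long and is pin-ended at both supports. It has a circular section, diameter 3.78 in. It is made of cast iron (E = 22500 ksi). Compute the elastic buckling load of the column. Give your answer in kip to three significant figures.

I = πd⁴/64 = π×3.78⁴/64 = 10.02 in⁴
Effective length L_e = K·L = 1 × 199 = 199.0 in
P_cr = π²EI / L_e² = π² × 22500×10³ × 10.02 / 199.0² = 5.620×10^4 lb

P_cr ≈ 56.2 kip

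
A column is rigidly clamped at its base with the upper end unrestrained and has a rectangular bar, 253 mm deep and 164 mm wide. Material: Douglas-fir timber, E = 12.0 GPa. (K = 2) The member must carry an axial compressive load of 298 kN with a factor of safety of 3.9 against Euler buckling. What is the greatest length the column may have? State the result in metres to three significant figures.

L_max ≈ 1.54 m

Buckling occurs about the weak axis: I_min = h·b³/12 with b = 164 mm (the shorter side).
I_min = 253×164³/12 = 9.300×10^7 mm⁴
I = 9.300×10^-5 m⁴
Required critical load P_cr = n·P = 3.9 × 298 = 1162 kN = 1.162×10^6 N
From P_cr = π²EI/(K·L)²:  L = (1/K)·√(π²EI/P_cr) = (1/2)·√(π²×1.20×10^10×9.300×10^-5/1.162×10^6)
L = 1.54 m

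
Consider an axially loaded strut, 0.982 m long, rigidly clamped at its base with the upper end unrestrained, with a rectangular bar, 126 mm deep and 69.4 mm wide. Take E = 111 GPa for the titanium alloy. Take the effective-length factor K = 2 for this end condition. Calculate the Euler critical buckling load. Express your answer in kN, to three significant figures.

P_cr ≈ 997 kN

Buckling occurs about the weak axis: I_min = h·b³/12 with b = 69.4 mm (the shorter side).
I_min = 126×69.4³/12 = 3.510×10^6 mm⁴
I = 3.510×10^6 mm⁴ = 3.510×10^-6 m⁴
Effective length L_e = K·L = 2 × 0.982 = 1.964 m
P_cr = π²EI / L_e² = π² × 111×10⁹ × 3.510×10^-6 / 1.964² = 9.968×10^5 N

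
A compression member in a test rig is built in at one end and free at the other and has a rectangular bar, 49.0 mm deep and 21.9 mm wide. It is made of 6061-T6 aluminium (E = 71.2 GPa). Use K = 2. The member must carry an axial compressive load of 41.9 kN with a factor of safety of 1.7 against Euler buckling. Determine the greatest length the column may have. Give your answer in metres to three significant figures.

L_max ≈ 0.325 m

Buckling occurs about the weak axis: I_min = h·b³/12 with b = 21.9 mm (the shorter side).
I_min = 49.0×21.9³/12 = 4.289×10^4 mm⁴
I = 4.289×10^-8 m⁴
Required critical load P_cr = n·P = 1.7 × 41.9 = 71.23 kN = 7.123×10^4 N
From P_cr = π²EI/(K·L)²:  L = (1/K)·√(π²EI/P_cr) = (1/2)·√(π²×7.12×10^10×4.289×10^-8/7.123×10^4)
L = 0.325 m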